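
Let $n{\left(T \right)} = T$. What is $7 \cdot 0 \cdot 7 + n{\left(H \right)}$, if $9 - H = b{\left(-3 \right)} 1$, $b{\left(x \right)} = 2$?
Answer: $7$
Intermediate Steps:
$H = 7$ ($H = 9 - 2 \cdot 1 = 9 - 2 = 7$)
$7 \cdot 0 \cdot 7 + n{\left(H \right)} = 7 \cdot 0 \cdot 7 + 7 = 0 \cdot 7 + 7 = 0 + 7 = 7$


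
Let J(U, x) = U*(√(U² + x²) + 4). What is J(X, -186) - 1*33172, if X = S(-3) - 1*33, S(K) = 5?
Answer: -33284 - 56*√8845 ≈ -38551.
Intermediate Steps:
X = -28 (X = 5 - 1*33 = 5 - 33 = -28)
J(U, x) = U*(4 + √(U² + x²))
J(X, -186) - 1*33172 = -28*(4 + √((-28)² + (-186)²)) - 1*33172 = -28*(4 + √(784 + 34596)) - 33172 = -28*(4 + √35380) - 33172 = -28*(4 + 2*√8845) - 33172 = (-112 - 56*√8845) - 33172 = -33284 - 56*√8845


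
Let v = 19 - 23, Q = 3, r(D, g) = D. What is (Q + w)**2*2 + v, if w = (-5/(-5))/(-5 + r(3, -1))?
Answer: 17/2 ≈ 8.5000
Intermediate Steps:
v = -4
w = -1/2 (w = (-5/(-5))/(-5 + 3) = (-5*(-1/5))/(-2) = -1/2*1 = -1/2 ≈ -0.50000)
(Q + w)**2*2 + v = (3 - 1/2)**2*2 - 4 = (5/2)**2*2 - 4 = (25/4)*2 - 4 = 25/2 - 4 = 17/2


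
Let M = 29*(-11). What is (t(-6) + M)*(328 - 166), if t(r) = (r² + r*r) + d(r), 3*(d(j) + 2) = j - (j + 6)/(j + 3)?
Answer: -40662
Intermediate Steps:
d(j) = -2 + j/3 - (6 + j)/(3*(3 + j)) (d(j) = -2 + (j - (j + 6)/(j + 3))/3 = -2 + (j - (6 + j)/(3 + j))/3 = -2 + (j/3 - (6 + j)/(3*(3 + j))) = -2 + j/3 - (6 + j)/(3*(3 + j)))
M = -319
t(r) = 2*r² + (-24 + r² - 4*r)/(3*(3 + r)) (t(r) = (r² + r*r) + (-24 + r² - 4*r)/(3*(3 + r)) = (r² + r²) + (-24 + r² - 4*r)/(3*(3 + r)) = 2*r² + (-24 + r² - 4*r)/(3*(3 + r)))
(t(-6) + M)*(328 - 166) = ((-24 - 4*(-6) + 6*(-6)³ + 19*(-6)²)/(3*(3 - 6)) - 319)*(328 - 166) = ((⅓)*(-24 + 24 + 6*(-216) + 19*36)/(-3) - 319)*162 = ((⅓)*(-⅓)*(-24 + 24 - 1296 + 684) - 319)*162 = ((⅓)*(-⅓)*(-612) - 319)*162 = (68 - 319)*162 = -251*162 = -40662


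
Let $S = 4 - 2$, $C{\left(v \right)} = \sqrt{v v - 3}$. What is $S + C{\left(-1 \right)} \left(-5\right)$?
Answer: $2 - 5 i \sqrt{2} \approx 2.0 - 7.0711 i$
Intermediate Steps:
$C{\left(v \right)} = \sqrt{-3 + v^{2}}$ ($C{\left(v \right)} = \sqrt{v^{2} - 3} = \sqrt{-3 + v^{2}}$)
$S = 2$ ($S = 4 - 2 = 2$)
$S + C{\left(-1 \right)} \left(-5\right) = 2 + \sqrt{-3 + \left(-1\right)^{2}} \left(-5\right) = 2 + \sqrt{-3 + 1} \left(-5\right) = 2 + \sqrt{-2} \left(-5\right) = 2 + i \sqrt{2} \left(-5\right) = 2 - 5 i \sqrt{2}$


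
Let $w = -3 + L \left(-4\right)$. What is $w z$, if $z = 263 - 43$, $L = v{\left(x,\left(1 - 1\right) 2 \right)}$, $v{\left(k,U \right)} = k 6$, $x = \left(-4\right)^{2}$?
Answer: $-85140$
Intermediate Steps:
$x = 16$
$v{\left(k,U \right)} = 6 k$
$L = 96$ ($L = 6 \cdot 16 = 96$)
$w = -387$ ($w = -3 + 96 \left(-4\right) = -3 - 384 = -387$)
$z = 220$ ($z = 263 - 43 = 220$)
$w z = \left(-387\right) 220 = -85140$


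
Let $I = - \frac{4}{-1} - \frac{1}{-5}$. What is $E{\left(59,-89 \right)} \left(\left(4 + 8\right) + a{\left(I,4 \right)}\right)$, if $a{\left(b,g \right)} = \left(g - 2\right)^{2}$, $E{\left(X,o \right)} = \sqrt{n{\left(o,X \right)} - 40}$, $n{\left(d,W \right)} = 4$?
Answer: $96 i \approx 96.0 i$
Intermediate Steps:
$E{\left(X,o \right)} = 6 i$ ($E{\left(X,o \right)} = \sqrt{4 - 40} = \sqrt{-36} = 6 i$)
$I = \frac{21}{5}$ ($I = \left(-4\right) \left(-1\right) - - \frac{1}{5} = 4 + \frac{1}{5} = \frac{21}{5} \approx 4.2$)
$a{\left(b,g \right)} = \left(-2 + g\right)^{2}$
$E{\left(59,-89 \right)} \left(\left(4 + 8\right) + a{\left(I,4 \right)}\right) = 6 i \left(\left(4 + 8\right) + \left(-2 + 4\right)^{2}\right) = 6 i \left(12 + 2^{2}\right) = 6 i \left(12 + 4\right) = 6 i 16 = 96 i$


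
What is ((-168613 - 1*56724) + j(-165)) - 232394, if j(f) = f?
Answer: -457896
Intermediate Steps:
((-168613 - 1*56724) + j(-165)) - 232394 = ((-168613 - 1*56724) - 165) - 232394 = ((-168613 - 56724) - 165) - 232394 = (-225337 - 165) - 232394 = -225502 - 232394 = -457896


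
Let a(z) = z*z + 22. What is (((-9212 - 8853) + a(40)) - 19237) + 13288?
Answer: -22392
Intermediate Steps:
a(z) = 22 + z**2 (a(z) = z**2 + 22 = 22 + z**2)
(((-9212 - 8853) + a(40)) - 19237) + 13288 = (((-9212 - 8853) + (22 + 40**2)) - 19237) + 13288 = ((-18065 + (22 + 1600)) - 19237) + 13288 = ((-18065 + 1622) - 19237) + 13288 = (-16443 - 19237) + 13288 = -35680 + 13288 = -22392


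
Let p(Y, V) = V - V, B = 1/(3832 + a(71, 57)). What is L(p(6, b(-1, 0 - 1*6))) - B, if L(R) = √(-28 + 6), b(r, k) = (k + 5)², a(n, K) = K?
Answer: -1/3889 + I*√22 ≈ -0.00025714 + 4.6904*I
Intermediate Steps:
B = 1/3889 (B = 1/(3832 + 57) = 1/3889 ≈ 0.00025714)
b(r, k) = (5 + k)²
p(Y, V) = 0
L(R) = I*√22 (L(R) = √(-22) = I*√22)
L(p(6, b(-1, 0 - 1*6))) - B = I*√22 - 1*1/3889 = I*√22 - 1/3889 = -1/3889 + I*√22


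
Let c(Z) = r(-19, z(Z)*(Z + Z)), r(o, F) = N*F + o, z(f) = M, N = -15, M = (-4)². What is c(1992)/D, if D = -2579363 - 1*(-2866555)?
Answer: -956179/287192 ≈ -3.3294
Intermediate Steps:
M = 16
D = 287192 (D = -2579363 + 2866555 = 287192)
z(f) = 16
r(o, F) = o - 15*F (r(o, F) = -15*F + o = o - 15*F)
c(Z) = -19 - 480*Z (c(Z) = -19 - 240*(Z + Z) = -19 - 240*2*Z = -19 - 480*Z)
c(1992)/D = (-19 - 480*1992)/287192 = (-19 - 956160)*(1/287192) = -956179*1/287192 = -956179/287192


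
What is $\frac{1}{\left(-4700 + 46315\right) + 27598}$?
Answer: $\frac{1}{69213} \approx 1.4448 \cdot 10^{-5}$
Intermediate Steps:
$\frac{1}{\left(-4700 + 46315\right) + 27598} = \frac{1}{41615 + 27598} = \frac{1}{69213}$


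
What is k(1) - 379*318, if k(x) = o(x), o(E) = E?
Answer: -120521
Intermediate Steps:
k(x) = x
k(1) - 379*318 = 1 - 379*318 = 1 - 120522 = -120521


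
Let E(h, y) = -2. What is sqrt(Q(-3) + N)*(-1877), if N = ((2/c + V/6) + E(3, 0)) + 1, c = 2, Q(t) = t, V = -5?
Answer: -1877*I*sqrt(138)/6 ≈ -3675.0*I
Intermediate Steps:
N = -5/6 (N = ((2/2 - 5/6) - 2) + 1 = ((2*(1/2) - 5*1/6) - 2) + 1 = ((1 - 5/6) - 2) + 1 = (1/6 - 2) + 1 = -11/6 + 1 = -5/6 ≈ -0.83333)
sqrt(Q(-3) + N)*(-1877) = sqrt(-3 - 5/6)*(-1877) = sqrt(-23/6)*(-1877) = (I*sqrt(138)/6)*(-1877) = -1877*I*sqrt(138)/6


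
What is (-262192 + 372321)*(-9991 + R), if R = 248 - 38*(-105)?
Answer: -633572137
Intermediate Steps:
R = 4238 (R = 248 + 3990 = 4238)
(-262192 + 372321)*(-9991 + R) = (-262192 + 372321)*(-9991 + 4238) = 110129*(-5753) = -633572137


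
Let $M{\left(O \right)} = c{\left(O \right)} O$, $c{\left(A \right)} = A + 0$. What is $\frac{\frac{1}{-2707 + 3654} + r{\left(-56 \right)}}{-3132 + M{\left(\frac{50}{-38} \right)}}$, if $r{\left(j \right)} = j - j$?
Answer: $- \frac{361}{1070135569} \approx -3.3734 \cdot 10^{-7}$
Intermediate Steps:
$r{\left(j \right)} = 0$
$c{\left(A \right)} = A$
$M{\left(O \right)} = O^{2}$ ($M{\left(O \right)} = O O = O^{2}$)
$\frac{\frac{1}{-2707 + 3654} + r{\left(-56 \right)}}{-3132 + M{\left(\frac{50}{-38} \right)}} = \frac{\frac{1}{-2707 + 3654} + 0}{-3132 + \left(\frac{50}{-38}\right)^{2}} = \frac{\frac{1}{947} + 0}{-3132 + \left(50 \left(- \frac{1}{38}\right)\right)^{2}} = \frac{\frac{1}{947} + 0}{-3132 + \left(- \frac{25}{19}\right)^{2}} = \frac{1}{947 \left(-3132 + \frac{625}{361}\right)} = \frac{1}{947 \left(- \frac{1130027}{361}\right)} = \frac{1}{947} \left(- \frac{361}{1130027}\right) = - \frac{361}{1070135569}$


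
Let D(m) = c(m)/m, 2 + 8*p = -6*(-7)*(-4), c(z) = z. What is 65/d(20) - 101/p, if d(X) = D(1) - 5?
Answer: -3909/340 ≈ -11.497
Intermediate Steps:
p = -85/4 (p = -1/4 + (-6*(-7)*(-4))/8 = -1/4 + (42*(-4))/8 = -1/4 + (1/8)*(-168) = -1/4 - 21 = -85/4 ≈ -21.250)
D(m) = 1 (D(m) = m/m = 1)
d(X) = -4 (d(X) = 1 - 5 = -4)
65/d(20) - 101/p = 65/(-4) - 101/(-85/4) = 65*(-1/4) - 101*(-4/85) = -65/4 + 404/85 = -3909/340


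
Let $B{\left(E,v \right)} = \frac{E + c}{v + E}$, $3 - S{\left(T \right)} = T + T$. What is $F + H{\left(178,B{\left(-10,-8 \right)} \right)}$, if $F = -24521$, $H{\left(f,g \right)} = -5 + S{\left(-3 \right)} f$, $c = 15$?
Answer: $-22924$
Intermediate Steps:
$S{\left(T \right)} = 3 - 2 T$ ($S{\left(T \right)} = 3 - \left(T + T\right) = 3 - 2 T$)
$B{\left(E,v \right)} = \frac{15 + E}{E + v}$ ($B{\left(E,v \right)} = \frac{E + 15}{v + E} = \frac{15 + E}{E + v}$)
$H{\left(f,g \right)} = -5 + 9 f$ ($H{\left(f,g \right)} = -5 + \left(3 - -6\right) f = -5 + \left(3 + 6\right) f = -5 + 9 f$)
$F + H{\left(178,B{\left(-10,-8 \right)} \right)} = -24521 + \left(-5 + 9 \cdot 178\right) = -24521 + \left(-5 + 1602\right) = -24521 + 1597 = -22924$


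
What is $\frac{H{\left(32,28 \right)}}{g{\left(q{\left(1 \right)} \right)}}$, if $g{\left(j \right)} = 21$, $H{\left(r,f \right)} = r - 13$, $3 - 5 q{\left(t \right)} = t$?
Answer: $\frac{19}{21} \approx 0.90476$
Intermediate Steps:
$q{\left(t \right)} = \frac{3}{5} - \frac{t}{5}$
$H{\left(r,f \right)} = -13 + r$ ($H{\left(r,f \right)} = r - 13 = -13 + r$)
$\frac{H{\left(32,28 \right)}}{g{\left(q{\left(1 \right)} \right)}} = \frac{-13 + 32}{21} = 19 \cdot \frac{1}{21} = \frac{19}{21}$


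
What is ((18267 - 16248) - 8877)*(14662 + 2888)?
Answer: -120357900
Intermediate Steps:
((18267 - 16248) - 8877)*(14662 + 2888) = (2019 - 8877)*17550 = -6858*17550 = -120357900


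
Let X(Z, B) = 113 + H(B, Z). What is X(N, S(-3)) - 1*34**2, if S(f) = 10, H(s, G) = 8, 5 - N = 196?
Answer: -1035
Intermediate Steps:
N = -191 (N = 5 - 1*196 = 5 - 196 = -191)
X(Z, B) = 121 (X(Z, B) = 113 + 8 = 121)
X(N, S(-3)) - 1*34**2 = 121 - 1*34**2 = 121 - 1*1156 = 121 - 1156 = -1035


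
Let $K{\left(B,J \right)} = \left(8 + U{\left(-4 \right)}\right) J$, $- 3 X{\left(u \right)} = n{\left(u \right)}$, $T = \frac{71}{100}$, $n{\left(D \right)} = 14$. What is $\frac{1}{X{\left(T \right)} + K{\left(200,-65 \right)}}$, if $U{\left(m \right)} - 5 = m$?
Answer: $- \frac{3}{1769} \approx -0.0016959$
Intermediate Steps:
$U{\left(m \right)} = 5 + m$
$T = \frac{71}{100}$ ($T = 71 \cdot \frac{1}{100} = \frac{71}{100} \approx 0.71$)
$X{\left(u \right)} = - \frac{14}{3}$ ($X{\left(u \right)} = \left(- \frac{1}{3}\right) 14 = - \frac{14}{3}$)
$K{\left(B,J \right)} = 9 J$ ($K{\left(B,J \right)} = \left(8 + \left(5 - 4\right)\right) J = \left(8 + 1\right) J = 9 J$)
$\frac{1}{X{\left(T \right)} + K{\left(200,-65 \right)}} = \frac{1}{- \frac{14}{3} + 9 \left(-65\right)} = \frac{1}{- \frac{14}{3} - 585} = \frac{1}{- \frac{1769}{3}} = - \frac{3}{1769}$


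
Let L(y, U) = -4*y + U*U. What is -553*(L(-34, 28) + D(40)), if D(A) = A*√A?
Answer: -508760 - 44240*√10 ≈ -6.4866e+5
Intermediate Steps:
D(A) = A^(3/2)
L(y, U) = U² - 4*y (L(y, U) = -4*y + U² = U² - 4*y)
-553*(L(-34, 28) + D(40)) = -553*((28² - 4*(-34)) + 40^(3/2)) = -553*((784 + 136) + 80*√10) = -553*(920 + 80*√10) = -508760 - 44240*√10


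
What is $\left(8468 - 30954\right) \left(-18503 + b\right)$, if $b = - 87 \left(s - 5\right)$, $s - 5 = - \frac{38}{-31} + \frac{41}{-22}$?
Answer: $\frac{141450442843}{341} \approx 4.1481 \cdot 10^{8}$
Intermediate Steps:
$s = \frac{2975}{682}$ ($s = 5 + \left(- \frac{38}{-31} + \frac{41}{-22}\right) = 5 + \left(\left(-38\right) \left(- \frac{1}{31}\right) + 41 \left(- \frac{1}{22}\right)\right) = 5 + \left(\frac{38}{31} - \frac{41}{22}\right) = 5 - \frac{435}{682} = \frac{2975}{682} \approx 4.3622$)
$b = \frac{37845}{682}$ ($b = - 87 \left(\frac{2975}{682} - 5\right) = \left(-87\right) \left(- \frac{435}{682}\right) = \frac{37845}{682} \approx 55.491$)
$\left(8468 - 30954\right) \left(-18503 + b\right) = \left(8468 - 30954\right) \left(-18503 + \frac{37845}{682}\right) = \left(-22486\right) \left(- \frac{12581201}{682}\right) = \frac{141450442843}{341}$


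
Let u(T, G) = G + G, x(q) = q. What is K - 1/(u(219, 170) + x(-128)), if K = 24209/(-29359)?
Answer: -5161667/6224108 ≈ -0.82930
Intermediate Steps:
u(T, G) = 2*G
K = -24209/29359 (K = 24209*(-1/29359) = -24209/29359 ≈ -0.82458)
K - 1/(u(219, 170) + x(-128)) = -24209/29359 - 1/(2*170 - 128) = -24209/29359 - 1/(340 - 128) = -24209/29359 - 1/212 = -5161667/6224108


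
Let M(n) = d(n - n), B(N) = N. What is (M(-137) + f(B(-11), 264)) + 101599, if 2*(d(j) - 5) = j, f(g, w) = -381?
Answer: 101223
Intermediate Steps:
d(j) = 5 + j/2
M(n) = 5 (M(n) = 5 + (n - n)/2 = 5 + (½)*0 = 5 + 0 = 5)
(M(-137) + f(B(-11), 264)) + 101599 = (5 - 381) + 101599 = -376 + 101599 = 101223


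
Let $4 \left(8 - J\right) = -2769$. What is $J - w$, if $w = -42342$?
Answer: $\frac{172169}{4} \approx 43042.0$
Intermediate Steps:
$J = \frac{2801}{4}$ ($J = 8 - - \frac{2769}{4} = 8 + \frac{2769}{4} = \frac{2801}{4} \approx 700.25$)
$J - w = \frac{2801}{4} - -42342 = \frac{2801}{4} + 42342 = \frac{172169}{4}$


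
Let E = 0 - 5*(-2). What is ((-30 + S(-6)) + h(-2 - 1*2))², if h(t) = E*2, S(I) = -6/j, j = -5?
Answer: 1936/25 ≈ 77.440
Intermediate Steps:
E = 10 (E = 0 + 10 = 10)
S(I) = 6/5 (S(I) = -6/(-5) = -6*(-⅕) = 6/5)
h(t) = 20 (h(t) = 10*2 = 20)
((-30 + S(-6)) + h(-2 - 1*2))² = ((-30 + 6/5) + 20)² = (-144/5 + 20)² = (-44/5)² = 1936/25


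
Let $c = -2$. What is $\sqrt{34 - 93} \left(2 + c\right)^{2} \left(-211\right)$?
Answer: $0$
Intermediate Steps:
$\sqrt{34 - 93} \left(2 + c\right)^{2} \left(-211\right) = \sqrt{34 - 93} \left(2 - 2\right)^{2} \left(-211\right) = \sqrt{-59} \cdot 0^{2} \left(-211\right) = i \sqrt{59} \cdot 0 \left(-211\right) = 0 \left(-211\right) = 0$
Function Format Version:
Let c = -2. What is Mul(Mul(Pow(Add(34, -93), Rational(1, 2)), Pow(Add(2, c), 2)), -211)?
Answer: 0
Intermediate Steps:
Mul(Mul(Pow(Add(34, -93), Rational(1, 2)), Pow(Add(2, c), 2)), -211) = Mul(Mul(Pow(Add(34, -93), Rational(1, 2)), Pow(Add(2, -2), 2)), -211) = Mul(Mul(Pow(-59, Rational(1, 2)), Pow(0, 2)), -211) = Mul(Mul(Mul(I, Pow(59, Rational(1, 2))), 0), -211) = Mul(0, -211) = 0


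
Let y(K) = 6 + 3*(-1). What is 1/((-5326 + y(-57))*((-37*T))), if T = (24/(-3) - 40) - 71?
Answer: -1/23437169 ≈ -4.2667e-8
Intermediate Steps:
T = -119 (T = (24*(-⅓) - 40) - 71 = (-8 - 40) - 71 = -48 - 71 = -119)
y(K) = 3 (y(K) = 6 - 3 = 3)
1/((-5326 + y(-57))*((-37*T))) = 1/((-5326 + 3)*((-37*(-119)))) = 1/(-5323*4403) = -1/5323*1/4403 = -1/23437169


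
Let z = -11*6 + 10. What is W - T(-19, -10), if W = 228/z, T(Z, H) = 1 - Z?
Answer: -337/14 ≈ -24.071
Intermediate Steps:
z = -56 (z = -66 + 10 = -56)
W = -57/14 (W = 228/(-56) = 228*(-1/56) = -57/14 ≈ -4.0714)
W - T(-19, -10) = -57/14 - (1 - 1*(-19)) = -57/14 - (1 + 19) = -57/14 - 1*20 = -57/14 - 20 = -337/14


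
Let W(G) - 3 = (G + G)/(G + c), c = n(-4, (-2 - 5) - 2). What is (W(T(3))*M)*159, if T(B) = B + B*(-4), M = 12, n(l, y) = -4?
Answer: 108756/13 ≈ 8365.8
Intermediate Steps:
c = -4
T(B) = -3*B (T(B) = B - 4*B = -3*B)
W(G) = 3 + 2*G/(-4 + G) (W(G) = 3 + (G + G)/(G - 4) = 3 + (2*G)/(-4 + G) = 3 + 2*G/(-4 + G))
(W(T(3))*M)*159 = (((-12 + 5*(-3*3))/(-4 - 3*3))*12)*159 = (((-12 + 5*(-9))/(-4 - 9))*12)*159 = (((-12 - 45)/(-13))*12)*159 = (-1/13*(-57)*12)*159 = ((57/13)*12)*159 = (684/13)*159 = 108756/13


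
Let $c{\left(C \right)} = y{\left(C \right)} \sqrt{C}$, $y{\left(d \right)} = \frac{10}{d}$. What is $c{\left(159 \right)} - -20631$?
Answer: $20631 + \frac{10 \sqrt{159}}{159} \approx 20632.0$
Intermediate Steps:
$c{\left(C \right)} = \frac{10}{\sqrt{C}}$ ($c{\left(C \right)} = \frac{10}{C} \sqrt{C} = \frac{10}{\sqrt{C}}$)
$c{\left(159 \right)} - -20631 = \frac{10}{\sqrt{159}} - -20631 = 10 \frac{\sqrt{159}}{159} + 20631 = \frac{10 \sqrt{159}}{159} + 20631 = 20631 + \frac{10 \sqrt{159}}{159}$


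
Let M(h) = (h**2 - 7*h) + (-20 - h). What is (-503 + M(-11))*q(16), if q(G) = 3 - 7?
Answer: 1256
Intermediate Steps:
q(G) = -4
M(h) = -20 + h**2 - 8*h
(-503 + M(-11))*q(16) = (-503 + (-20 + (-11)**2 - 8*(-11)))*(-4) = (-503 + (-20 + 121 + 88))*(-4) = (-503 + 189)*(-4) = -314*(-4) = 1256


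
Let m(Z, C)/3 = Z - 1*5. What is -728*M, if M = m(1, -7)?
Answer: 8736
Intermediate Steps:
m(Z, C) = -15 + 3*Z (m(Z, C) = 3*(Z - 1*5) = 3*(Z - 5) = 3*(-5 + Z) = -15 + 3*Z)
M = -12 (M = -15 + 3*1 = -15 + 3 = -12)
-728*M = -728*(-12) = 8736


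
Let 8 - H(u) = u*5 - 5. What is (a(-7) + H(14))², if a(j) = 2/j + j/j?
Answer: 155236/49 ≈ 3168.1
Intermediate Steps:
H(u) = 13 - 5*u (H(u) = 8 - (u*5 - 5) = 8 - (5*u - 5) = 8 - (-5 + 5*u) = 8 + (5 - 5*u) = 13 - 5*u)
a(j) = 1 + 2/j (a(j) = 2/j + 1 = 1 + 2/j)
(a(-7) + H(14))² = ((2 - 7)/(-7) + (13 - 5*14))² = (-⅐*(-5) + (13 - 70))² = (5/7 - 57)² = (-394/7)² = 155236/49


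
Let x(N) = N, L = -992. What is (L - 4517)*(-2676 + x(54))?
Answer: 14444598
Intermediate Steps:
(L - 4517)*(-2676 + x(54)) = (-992 - 4517)*(-2676 + 54) = -5509*(-2622) = 14444598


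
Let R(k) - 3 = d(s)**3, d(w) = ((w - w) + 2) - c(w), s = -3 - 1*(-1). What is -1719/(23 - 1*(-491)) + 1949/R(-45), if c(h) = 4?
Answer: -1010381/2570 ≈ -393.14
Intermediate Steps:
s = -2 (s = -3 + 1 = -2)
d(w) = -2 (d(w) = ((w - w) + 2) - 1*4 = (0 + 2) - 4 = 2 - 4 = -2)
R(k) = -5 (R(k) = 3 + (-2)**3 = 3 - 8 = -5)
-1719/(23 - 1*(-491)) + 1949/R(-45) = -1719/(23 - 1*(-491)) + 1949/(-5) = -1719/(23 + 491) + 1949*(-1/5) = -1719/514 - 1949/5 = -1010381/2570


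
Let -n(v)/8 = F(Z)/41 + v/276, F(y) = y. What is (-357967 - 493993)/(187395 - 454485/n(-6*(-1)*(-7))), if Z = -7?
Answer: -138358304/1860991 ≈ -74.347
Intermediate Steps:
n(v) = 56/41 - 2*v/69 (n(v) = -8*(-7/41 + v/276) = 56/41 - 2*v/69)
(-357967 - 493993)/(187395 - 454485/n(-6*(-1)*(-7))) = (-357967 - 493993)/(187395 - 454485/(56/41 - 2*(-6*(-1))*(-7)/69)) = -851960/(187395 - 454485/(56/41 - 4*(-7)/23)) = -851960/(187395 - 454485/(56/41 - 2/69*(-42))) = -851960/(187395 - 454485/(56/41 + 28/23)) = -851960/(187395 - 454485/2436/943) = -851960/(187395 - 454485*943/2436) = -851960/(187395 - 142859785/812) = -851960/9304955/812 = -851960*812/9304955 = -138358304/1860991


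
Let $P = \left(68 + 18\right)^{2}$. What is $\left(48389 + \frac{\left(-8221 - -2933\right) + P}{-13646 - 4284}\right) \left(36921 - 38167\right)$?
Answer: $- \frac{540522688426}{8965} \approx -6.0293 \cdot 10^{7}$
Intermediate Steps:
$P = 7396$ ($P = 86^{2} = 7396$)
$\left(48389 + \frac{\left(-8221 - -2933\right) + P}{-13646 - 4284}\right) \left(36921 - 38167\right) = \left(48389 + \frac{\left(-8221 - -2933\right) + 7396}{-13646 - 4284}\right) \left(36921 - 38167\right) = \left(48389 + \frac{\left(-8221 + 2933\right) + 7396}{-17930}\right) \left(-1246\right) = \left(48389 + \left(-5288 + 7396\right) \left(- \frac{1}{17930}\right)\right) \left(-1246\right) = \left(48389 + 2108 \left(- \frac{1}{17930}\right)\right) \left(-1246\right) = \left(48389 - \frac{1054}{8965}\right) \left(-1246\right) = \frac{433806331}{8965} \left(-1246\right) = - \frac{540522688426}{8965}$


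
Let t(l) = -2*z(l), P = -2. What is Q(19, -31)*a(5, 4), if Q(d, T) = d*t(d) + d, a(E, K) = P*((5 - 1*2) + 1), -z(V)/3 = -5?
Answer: 4408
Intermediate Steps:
z(V) = 15 (z(V) = -3*(-5) = 15)
a(E, K) = -8 (a(E, K) = -2*((5 - 1*2) + 1) = -2*((5 - 2) + 1) = -2*(3 + 1) = -2*4 = -8)
t(l) = -30 (t(l) = -2*15 = -30)
Q(d, T) = -29*d (Q(d, T) = d*(-30) + d = -30*d + d = -29*d)
Q(19, -31)*a(5, 4) = -29*19*(-8) = -551*(-8) = 4408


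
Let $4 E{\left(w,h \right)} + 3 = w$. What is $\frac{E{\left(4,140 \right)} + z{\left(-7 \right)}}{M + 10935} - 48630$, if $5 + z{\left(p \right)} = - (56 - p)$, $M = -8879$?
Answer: $- \frac{399933391}{8224} \approx -48630.0$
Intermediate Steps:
$E{\left(w,h \right)} = - \frac{3}{4} + \frac{w}{4}$
$z{\left(p \right)} = -61 + p$ ($z{\left(p \right)} = -5 - \left(56 - p\right) = -5 + \left(-56 + p\right) = -61 + p$)
$\frac{E{\left(4,140 \right)} + z{\left(-7 \right)}}{M + 10935} - 48630 = \frac{\left(- \frac{3}{4} + \frac{1}{4} \cdot 4\right) - 68}{-8879 + 10935} - 48630 = \frac{\left(- \frac{3}{4} + 1\right) - 68}{2056} - 48630 = \left(\frac{1}{4} - 68\right) \frac{1}{2056} - 48630 = \left(- \frac{271}{4}\right) \frac{1}{2056} - 48630 = - \frac{271}{8224} - 48630 = - \frac{399933391}{8224}$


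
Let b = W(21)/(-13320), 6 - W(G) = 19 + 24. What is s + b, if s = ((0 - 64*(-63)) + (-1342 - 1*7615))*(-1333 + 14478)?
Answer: -23306084999/360 ≈ -6.4739e+7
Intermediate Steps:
W(G) = -37 (W(G) = 6 - (19 + 24) = 6 - 1*43 = 6 - 43 = -37)
b = 1/360 (b = -37/(-13320) = -37*(-1/13320) = 1/360 ≈ 0.0027778)
s = -64739125 (s = ((0 + 4032) + (-1342 - 7615))*13145 = (4032 - 8957)*13145 = -4925*13145 = -64739125)
s + b = -64739125 + 1/360 = -23306084999/360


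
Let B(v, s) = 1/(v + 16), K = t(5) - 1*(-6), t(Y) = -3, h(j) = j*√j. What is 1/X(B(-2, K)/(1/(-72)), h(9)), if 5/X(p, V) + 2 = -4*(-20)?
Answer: 78/5 ≈ 15.600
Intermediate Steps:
h(j) = j^(3/2)
K = 3 (K = -3 - 1*(-6) = -3 + 6 = 3)
B(v, s) = 1/(16 + v)
X(p, V) = 5/78 (X(p, V) = 5/(-2 - 4*(-20)) = 5/(-2 + 80) = 5/78)
1/X(B(-2, K)/(1/(-72)), h(9)) = 1/(5/78) = 78/5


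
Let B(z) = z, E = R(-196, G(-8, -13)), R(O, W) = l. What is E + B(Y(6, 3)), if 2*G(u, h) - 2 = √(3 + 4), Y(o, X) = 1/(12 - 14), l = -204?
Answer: -409/2 ≈ -204.50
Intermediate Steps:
Y(o, X) = -½ (Y(o, X) = 1/(-2) = -½)
G(u, h) = 1 + √7/2 (G(u, h) = 1 + √(3 + 4)/2 = 1 + √7/2)
R(O, W) = -204
E = -204
E + B(Y(6, 3)) = -204 - ½ = -409/2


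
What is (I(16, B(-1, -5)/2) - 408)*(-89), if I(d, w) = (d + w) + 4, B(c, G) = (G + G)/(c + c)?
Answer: 68619/2 ≈ 34310.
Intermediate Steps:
B(c, G) = G/c (B(c, G) = (2*G)/((2*c)) = (2*G)*(1/(2*c)) = G/c)
I(d, w) = 4 + d + w
(I(16, B(-1, -5)/2) - 408)*(-89) = ((4 + 16 - 5/(-1)/2) - 408)*(-89) = ((4 + 16 - 5*(-1)*(½)) - 408)*(-89) = ((4 + 16 + 5*(½)) - 408)*(-89) = ((4 + 16 + 5/2) - 408)*(-89) = (45/2 - 408)*(-89) = -771/2*(-89) = 68619/2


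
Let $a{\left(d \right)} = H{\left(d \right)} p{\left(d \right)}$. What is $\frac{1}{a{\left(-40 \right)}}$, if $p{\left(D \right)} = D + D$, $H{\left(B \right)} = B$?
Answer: $\frac{1}{3200} \approx 0.0003125$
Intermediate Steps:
$p{\left(D \right)} = 2 D$
$a{\left(d \right)} = 2 d^{2}$ ($a{\left(d \right)} = d 2 d = 2 d^{2}$)
$\frac{1}{a{\left(-40 \right)}} = \frac{1}{2 \left(-40\right)^{2}} = \frac{1}{2 \cdot 1600} = \frac{1}{3200}$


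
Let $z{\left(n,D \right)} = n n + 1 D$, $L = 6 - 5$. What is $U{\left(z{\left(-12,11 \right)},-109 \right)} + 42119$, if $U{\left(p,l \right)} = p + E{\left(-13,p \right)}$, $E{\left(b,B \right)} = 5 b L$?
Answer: $42209$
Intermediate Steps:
$L = 1$ ($L = 6 - 5 = 1$)
$E{\left(b,B \right)} = 5 b$ ($E{\left(b,B \right)} = 5 b 1 = 5 b$)
$z{\left(n,D \right)} = D + n^{2}$ ($z{\left(n,D \right)} = n^{2} + D = D + n^{2}$)
$U{\left(p,l \right)} = -65 + p$ ($U{\left(p,l \right)} = p + 5 \left(-13\right) = p - 65 = -65 + p$)
$U{\left(z{\left(-12,11 \right)},-109 \right)} + 42119 = \left(-65 + \left(11 + \left(-12\right)^{2}\right)\right) + 42119 = \left(-65 + \left(11 + 144\right)\right) + 42119 = \left(-65 + 155\right) + 42119 = 90 + 42119 = 42209$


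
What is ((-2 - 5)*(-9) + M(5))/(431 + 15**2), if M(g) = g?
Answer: 17/164 ≈ 0.10366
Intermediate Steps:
((-2 - 5)*(-9) + M(5))/(431 + 15**2) = ((-2 - 5)*(-9) + 5)/(431 + 15**2) = (-7*(-9) + 5)/(431 + 225) = (63 + 5)/656 = 68*(1/656) = 17/164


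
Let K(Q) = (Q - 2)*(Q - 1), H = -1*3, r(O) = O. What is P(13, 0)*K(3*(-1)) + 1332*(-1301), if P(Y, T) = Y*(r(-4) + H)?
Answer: -1734752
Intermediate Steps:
H = -3
K(Q) = (-1 + Q)*(-2 + Q) (K(Q) = (-2 + Q)*(-1 + Q) = (-1 + Q)*(-2 + Q))
P(Y, T) = -7*Y (P(Y, T) = Y*(-4 - 3) = Y*(-7) = -7*Y)
P(13, 0)*K(3*(-1)) + 1332*(-1301) = (-7*13)*(2 + (3*(-1))**2 - 9*(-1)) + 1332*(-1301) = -91*(2 + (-3)**2 - 3*(-3)) - 1732932 = -91*(2 + 9 + 9) - 1732932 = -91*20 - 1732932 = -1820 - 1732932 = -1734752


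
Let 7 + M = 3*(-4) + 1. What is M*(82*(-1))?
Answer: 1476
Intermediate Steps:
M = -18 (M = -7 + (3*(-4) + 1) = -7 + (-12 + 1) = -7 - 11 = -18)
M*(82*(-1)) = -1476*(-1) = -18*(-82) = 1476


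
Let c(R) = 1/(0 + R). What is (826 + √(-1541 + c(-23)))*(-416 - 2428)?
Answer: -2349144 - 5688*I*√203803/23 ≈ -2.3491e+6 - 1.1164e+5*I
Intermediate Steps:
c(R) = 1/R
(826 + √(-1541 + c(-23)))*(-416 - 2428) = (826 + √(-1541 + 1/(-23)))*(-416 - 2428) = (826 + √(-1541 - 1/23))*(-2844) = (826 + √(-35444/23))*(-2844) = (826 + 2*I*√203803/23)*(-2844) = -2349144 - 5688*I*√203803/23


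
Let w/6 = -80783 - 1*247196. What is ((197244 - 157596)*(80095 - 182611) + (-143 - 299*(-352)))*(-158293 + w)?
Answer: 8641697896164921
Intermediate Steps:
w = -1967874 (w = 6*(-80783 - 1*247196) = 6*(-80783 - 247196) = 6*(-327979) = -1967874)
((197244 - 157596)*(80095 - 182611) + (-143 - 299*(-352)))*(-158293 + w) = ((197244 - 157596)*(80095 - 182611) + (-143 - 299*(-352)))*(-158293 - 1967874) = (39648*(-102516) + (-143 + 105248))*(-2126167) = (-4064554368 + 105105)*(-2126167) = -4064449263*(-2126167) = 8641697896164921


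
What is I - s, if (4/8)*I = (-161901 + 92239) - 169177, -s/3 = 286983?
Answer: 383271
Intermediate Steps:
s = -860949 (s = -3*286983 = -860949)
I = -477678 (I = 2*((-161901 + 92239) - 169177) = 2*(-69662 - 169177) = 2*(-238839) = -477678)
I - s = -477678 - 1*(-860949) = -477678 + 860949 = 383271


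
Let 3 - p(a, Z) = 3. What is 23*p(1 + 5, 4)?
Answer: 0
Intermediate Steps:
p(a, Z) = 0 (p(a, Z) = 3 - 1*3 = 3 - 3 = 0)
23*p(1 + 5, 4) = 23*0 = 0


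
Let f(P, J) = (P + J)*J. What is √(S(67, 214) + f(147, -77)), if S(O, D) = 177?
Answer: I*√5213 ≈ 72.201*I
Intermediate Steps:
f(P, J) = J*(J + P) (f(P, J) = (J + P)*J = J*(J + P))
√(S(67, 214) + f(147, -77)) = √(177 - 77*(-77 + 147)) = √(177 - 77*70) = √(177 - 5390) = √(-5213) = I*√5213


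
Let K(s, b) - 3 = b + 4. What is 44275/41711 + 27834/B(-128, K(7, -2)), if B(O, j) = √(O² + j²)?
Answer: 44275/41711 + 27834*√16409/16409 ≈ 218.35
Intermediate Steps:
K(s, b) = 7 + b (K(s, b) = 3 + (b + 4) = 3 + (4 + b) = 7 + b)
44275/41711 + 27834/B(-128, K(7, -2)) = 44275/41711 + 27834/(√((-128)² + (7 - 2)²)) = 44275*(1/41711) + 27834/(√(16384 + 5²)) = 44275/41711 + 27834/(√(16384 + 25)) = 44275/41711 + 27834/(√16409) = 44275/41711 + 27834*(√16409/16409) = 44275/41711 + 27834*√16409/16409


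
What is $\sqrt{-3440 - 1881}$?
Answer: $i \sqrt{5321} \approx 72.945 i$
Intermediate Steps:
$\sqrt{-3440 - 1881} = \sqrt{-5321} = i \sqrt{5321}$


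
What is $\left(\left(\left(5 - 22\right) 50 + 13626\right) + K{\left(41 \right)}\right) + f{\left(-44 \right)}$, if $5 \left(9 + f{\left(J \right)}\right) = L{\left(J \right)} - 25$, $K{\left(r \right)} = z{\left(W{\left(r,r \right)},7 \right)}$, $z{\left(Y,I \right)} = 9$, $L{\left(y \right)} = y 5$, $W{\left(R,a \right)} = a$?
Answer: $12727$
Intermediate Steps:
$L{\left(y \right)} = 5 y$
$K{\left(r \right)} = 9$
$f{\left(J \right)} = -14 + J$ ($f{\left(J \right)} = -9 + \frac{5 J - 25}{5} = -9 + \frac{-25 + 5 J}{5} = -9 + \left(-5 + J\right) = -14 + J$)
$\left(\left(\left(5 - 22\right) 50 + 13626\right) + K{\left(41 \right)}\right) + f{\left(-44 \right)} = \left(\left(\left(5 - 22\right) 50 + 13626\right) + 9\right) - 58 = \left(\left(\left(-17\right) 50 + 13626\right) + 9\right) - 58 = \left(\left(-850 + 13626\right) + 9\right) - 58 = \left(12776 + 9\right) - 58 = 12785 - 58 = 12727$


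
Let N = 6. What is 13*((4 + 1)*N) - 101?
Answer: 289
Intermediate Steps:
13*((4 + 1)*N) - 101 = 13*((4 + 1)*6) - 101 = 13*(5*6) - 101 = 13*30 - 101 = 390 - 101 = 289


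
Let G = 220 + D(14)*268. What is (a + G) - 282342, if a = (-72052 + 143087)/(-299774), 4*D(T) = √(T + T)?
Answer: -84572911463/299774 + 134*√7 ≈ -2.8177e+5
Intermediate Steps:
D(T) = √2*√T/4 (D(T) = √(T + T)/4 = √(2*T)/4 = (√2*√T)/4 = √2*√T/4)
a = -71035/299774 (a = 71035*(-1/299774) = -71035/299774 ≈ -0.23696)
G = 220 + 134*√7 (G = 220 + (√2*√14/4)*268 = 220 + (√7/2)*268 = 220 + 134*√7 ≈ 574.53)
(a + G) - 282342 = (-71035/299774 + (220 + 134*√7)) - 282342 = (65879245/299774 + 134*√7) - 282342 = -84572911463/299774 + 134*√7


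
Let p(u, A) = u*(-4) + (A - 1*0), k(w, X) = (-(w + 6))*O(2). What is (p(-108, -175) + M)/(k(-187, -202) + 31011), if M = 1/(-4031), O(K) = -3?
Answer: 172661/20469418 ≈ 0.0084351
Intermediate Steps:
k(w, X) = 18 + 3*w (k(w, X) = -(w + 6)*(-3) = -(6 + w)*(-3) = (-6 - w)*(-3) = 18 + 3*w)
p(u, A) = A - 4*u (p(u, A) = -4*u + (A + 0) = -4*u + A = A - 4*u)
M = -1/4031 ≈ -0.00024808
(p(-108, -175) + M)/(k(-187, -202) + 31011) = ((-175 - 4*(-108)) - 1/4031)/((18 + 3*(-187)) + 31011) = ((-175 + 432) - 1/4031)/((18 - 561) + 31011) = (257 - 1/4031)/(-543 + 31011) = (1035966/4031)/30468 = (1035966/4031)*(1/30468) = 172661/20469418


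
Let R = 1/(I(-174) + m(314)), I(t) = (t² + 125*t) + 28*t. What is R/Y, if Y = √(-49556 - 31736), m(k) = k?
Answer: -I*√20323/161283328 ≈ -8.839e-7*I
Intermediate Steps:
I(t) = t² + 153*t
Y = 2*I*√20323 (Y = √(-81292) = 2*I*√20323 ≈ 285.12*I)
R = 1/3968 (R = 1/(-174*(153 - 174) + 314) = 1/(-174*(-21) + 314) = 1/(3654 + 314) = 1/3968 ≈ 0.00025202)
R/Y = 1/(3968*((2*I*√20323))) = (-I*√20323/40646)/3968 = -I*√20323/161283328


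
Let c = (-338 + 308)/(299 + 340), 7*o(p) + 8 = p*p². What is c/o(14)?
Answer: -35/291384 ≈ -0.00012012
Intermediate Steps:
o(p) = -8/7 + p³/7 (o(p) = -8/7 + (p*p²)/7 = -8/7 + p³/7)
c = -10/213 (c = -30/639 = -30*1/639 = -10/213 ≈ -0.046948)
c/o(14) = -10/(213*(-8/7 + (⅐)*14³)) = -10/(213*(-8/7 + (⅐)*2744)) = -10/(213*(-8/7 + 392)) = -10/(213*2736/7) = -10/213*7/2736 = -35/291384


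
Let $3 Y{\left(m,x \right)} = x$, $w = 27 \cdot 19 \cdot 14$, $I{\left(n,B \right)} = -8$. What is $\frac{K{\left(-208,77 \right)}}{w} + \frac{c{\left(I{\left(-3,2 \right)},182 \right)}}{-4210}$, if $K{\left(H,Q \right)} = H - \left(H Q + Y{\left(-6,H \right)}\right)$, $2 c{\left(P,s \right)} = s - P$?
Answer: $\frac{19848385}{9070866} \approx 2.1881$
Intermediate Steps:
$w = 7182$ ($w = 513 \cdot 14 = 7182$)
$Y{\left(m,x \right)} = \frac{x}{3}$
$c{\left(P,s \right)} = \frac{s}{2} - \frac{P}{2}$ ($c{\left(P,s \right)} = \frac{s - P}{2} = \frac{s}{2} - \frac{P}{2}$)
$K{\left(H,Q \right)} = \frac{2 H}{3} - H Q$ ($K{\left(H,Q \right)} = H - \left(H Q + \frac{H}{3}\right) = H - \left(\frac{H}{3} + H Q\right) = \frac{2 H}{3} - H Q$)
$\frac{K{\left(-208,77 \right)}}{w} + \frac{c{\left(I{\left(-3,2 \right)},182 \right)}}{-4210} = \frac{\frac{1}{3} \left(-208\right) \left(2 - 231\right)}{7182} + \frac{\frac{1}{2} \cdot 182 - -4}{-4210} = \frac{1}{3} \left(-208\right) \left(2 - 231\right) \frac{1}{7182} + \left(91 + 4\right) \left(- \frac{1}{4210}\right) = \frac{1}{3} \left(-208\right) \left(-229\right) \frac{1}{7182} + 95 \left(- \frac{1}{4210}\right) = \frac{47632}{3} \cdot \frac{1}{7182} - \frac{19}{842} = \frac{23816}{10773} - \frac{19}{842} = \frac{19848385}{9070866}$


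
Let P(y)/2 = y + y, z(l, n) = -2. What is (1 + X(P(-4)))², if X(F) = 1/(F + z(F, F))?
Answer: 289/324 ≈ 0.89198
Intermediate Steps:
P(y) = 4*y (P(y) = 2*(y + y) = 2*(2*y) = 4*y)
X(F) = 1/(-2 + F) (X(F) = 1/(F - 2) = 1/(-2 + F))
(1 + X(P(-4)))² = (1 + 1/(-2 + 4*(-4)))² = (1 + 1/(-2 - 16))² = (1 + 1/(-18))² = (1 - 1/18)² = (17/18)² = 289/324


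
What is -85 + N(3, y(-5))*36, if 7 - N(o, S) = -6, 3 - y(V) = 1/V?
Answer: 383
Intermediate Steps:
y(V) = 3 - 1/V
N(o, S) = 13 (N(o, S) = 7 - 1*(-6) = 7 + 6 = 13)
-85 + N(3, y(-5))*36 = -85 + 13*36 = -85 + 468 = 383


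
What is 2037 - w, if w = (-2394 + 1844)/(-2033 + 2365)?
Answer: 338417/166 ≈ 2038.7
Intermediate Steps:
w = -275/166 (w = -550/332 = -550*1/332 = -275/166 ≈ -1.6566)
2037 - w = 2037 - 1*(-275/166) = 2037 + 275/166 = 338417/166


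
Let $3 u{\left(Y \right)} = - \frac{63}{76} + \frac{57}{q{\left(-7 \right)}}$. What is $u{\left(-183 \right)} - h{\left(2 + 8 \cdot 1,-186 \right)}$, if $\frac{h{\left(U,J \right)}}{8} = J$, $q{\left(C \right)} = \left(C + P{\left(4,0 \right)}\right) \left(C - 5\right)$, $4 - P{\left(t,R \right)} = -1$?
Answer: $\frac{678763}{456} \approx 1488.5$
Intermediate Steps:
$P{\left(t,R \right)} = 5$ ($P{\left(t,R \right)} = 4 - -1 = 4 + 1 = 5$)
$q{\left(C \right)} = \left(-5 + C\right) \left(5 + C\right)$ ($q{\left(C \right)} = \left(C + 5\right) \left(C - 5\right) = \left(5 + C\right) \left(-5 + C\right) = \left(-5 + C\right) \left(5 + C\right)$)
$h{\left(U,J \right)} = 8 J$
$u{\left(Y \right)} = \frac{235}{456}$ ($u{\left(Y \right)} = \frac{- \frac{63}{76} + \frac{57}{-25 + \left(-7\right)^{2}}}{3} = \frac{\left(-63\right) \frac{1}{76} + \frac{57}{-25 + 49}}{3} = \frac{- \frac{63}{76} + \frac{57}{24}}{3} = \frac{- \frac{63}{76} + 57 \cdot \frac{1}{24}}{3} = \frac{- \frac{63}{76} + \frac{19}{8}}{3} = \frac{1}{3} \cdot \frac{235}{152} = \frac{235}{456}$)
$u{\left(-183 \right)} - h{\left(2 + 8 \cdot 1,-186 \right)} = \frac{235}{456} - 8 \left(-186\right) = \frac{235}{456} - -1488 = \frac{235}{456} + 1488 = \frac{678763}{456}$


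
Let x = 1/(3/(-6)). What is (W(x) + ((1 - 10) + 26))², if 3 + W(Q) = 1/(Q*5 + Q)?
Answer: 27889/144 ≈ 193.67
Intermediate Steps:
x = -2 (x = 1/(3*(-⅙)) = 1/(-½) = -2)
W(Q) = -3 + 1/(6*Q) (W(Q) = -3 + 1/(Q*5 + Q) = -3 + 1/(5*Q + Q) = -3 + 1/(6*Q))
(W(x) + ((1 - 10) + 26))² = ((-3 + (⅙)/(-2)) + ((1 - 10) + 26))² = ((-3 + (⅙)*(-½)) + (-9 + 26))² = ((-3 - 1/12) + 17)² = (-37/12 + 17)² = (167/12)² = 27889/144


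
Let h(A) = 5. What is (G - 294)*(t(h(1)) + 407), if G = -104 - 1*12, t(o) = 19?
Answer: -174660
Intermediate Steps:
G = -116 (G = -104 - 12 = -116)
(G - 294)*(t(h(1)) + 407) = (-116 - 294)*(19 + 407) = -410*426 = -174660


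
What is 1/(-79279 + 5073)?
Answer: -1/74206 ≈ -1.3476e-5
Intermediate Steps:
1/(-79279 + 5073) = 1/(-74206) = -1/74206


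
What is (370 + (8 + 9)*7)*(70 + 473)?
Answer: 265527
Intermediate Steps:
(370 + (8 + 9)*7)*(70 + 473) = (370 + 17*7)*543 = (370 + 119)*543 = 489*543 = 265527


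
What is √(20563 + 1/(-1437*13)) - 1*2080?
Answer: -2080 + √7176070806762/18681 ≈ -1936.6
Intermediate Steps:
√(20563 + 1/(-1437*13)) - 1*2080 = √(20563 + 1/(-18681)) - 2080 = √(20563 - 1/18681) - 2080 = √(384137402/18681) - 2080 = √7176070806762/18681 - 2080 = -2080 + √7176070806762/18681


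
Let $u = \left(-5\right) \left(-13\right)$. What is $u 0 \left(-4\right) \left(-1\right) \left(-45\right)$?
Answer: $0$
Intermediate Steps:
$u = 65$
$u 0 \left(-4\right) \left(-1\right) \left(-45\right) = 65 \cdot 0 \left(-4\right) \left(-1\right) \left(-45\right) = 65 \cdot 0 \left(-1\right) \left(-45\right) = 65 \cdot 0 \left(-45\right) = 0 \left(-45\right) = 0$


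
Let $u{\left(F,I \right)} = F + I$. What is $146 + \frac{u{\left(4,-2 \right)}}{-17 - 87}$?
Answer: $\frac{7591}{52} \approx 145.98$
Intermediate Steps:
$146 + \frac{u{\left(4,-2 \right)}}{-17 - 87} = 146 + \frac{4 - 2}{-17 - 87} = 146 + \frac{1}{-104} \cdot 2 = 146 - \frac{1}{52} = \frac{7591}{52}$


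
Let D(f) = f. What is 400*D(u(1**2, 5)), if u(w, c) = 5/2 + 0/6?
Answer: 1000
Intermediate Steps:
u(w, c) = 5/2 (u(w, c) = 5*(1/2) + 0*(1/6) = 5/2 + 0 = 5/2)
400*D(u(1**2, 5)) = 400*(5/2) = 1000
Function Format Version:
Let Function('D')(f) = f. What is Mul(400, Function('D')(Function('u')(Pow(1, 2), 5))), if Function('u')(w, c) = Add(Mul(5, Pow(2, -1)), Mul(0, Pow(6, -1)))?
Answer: 1000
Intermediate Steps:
Function('u')(w, c) = Rational(5, 2) (Function('u')(w, c) = Add(Mul(5, Rational(1, 2)), Mul(0, Rational(1, 6))) = Add(Rational(5, 2), 0) = Rational(5, 2))
Mul(400, Function('D')(Function('u')(Pow(1, 2), 5))) = Mul(400, Rational(5, 2)) = 1000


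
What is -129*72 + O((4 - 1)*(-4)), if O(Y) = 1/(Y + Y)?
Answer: -222913/24 ≈ -9288.0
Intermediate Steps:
O(Y) = 1/(2*Y)
-129*72 + O((4 - 1)*(-4)) = -129*72 + 1/(2*(((4 - 1)*(-4)))) = -9288 + 1/(2*((3*(-4)))) = -9288 + (½)/(-12) = -9288 + (½)*(-1/12) = -9288 - 1/24 = -222913/24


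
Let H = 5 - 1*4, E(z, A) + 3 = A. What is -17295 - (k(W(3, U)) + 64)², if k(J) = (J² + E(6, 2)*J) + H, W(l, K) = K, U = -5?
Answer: -26320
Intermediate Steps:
E(z, A) = -3 + A
H = 1 (H = 5 - 4 = 1)
k(J) = 1 + J² - J (k(J) = (J² + (-3 + 2)*J) + 1 = (J² - J) + 1 = 1 + J² - J)
-17295 - (k(W(3, U)) + 64)² = -17295 - ((1 + (-5)² - 1*(-5)) + 64)² = -17295 - ((1 + 25 + 5) + 64)² = -17295 - (31 + 64)² = -17295 - 1*95² = -17295 - 1*9025 = -17295 - 9025 = -26320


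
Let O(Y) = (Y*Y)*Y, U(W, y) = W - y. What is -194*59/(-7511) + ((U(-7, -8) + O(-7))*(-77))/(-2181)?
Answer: -57610316/5460497 ≈ -10.550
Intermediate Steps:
O(Y) = Y**3 (O(Y) = Y**2*Y = Y**3)
-194*59/(-7511) + ((U(-7, -8) + O(-7))*(-77))/(-2181) = -194*59/(-7511) + (((-7 - 1*(-8)) + (-7)**3)*(-77))/(-2181) = -11446*(-1/7511) + (((-7 + 8) - 343)*(-77))*(-1/2181) = 11446/7511 + ((1 - 343)*(-77))*(-1/2181) = 11446/7511 - 342*(-77)*(-1/2181) = 11446/7511 + 26334*(-1/2181) = 11446/7511 - 8778/727 = -57610316/5460497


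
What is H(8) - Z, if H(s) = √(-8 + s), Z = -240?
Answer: 240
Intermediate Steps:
H(8) - Z = √(-8 + 8) - 1*(-240) = √0 + 240 = 0 + 240 = 240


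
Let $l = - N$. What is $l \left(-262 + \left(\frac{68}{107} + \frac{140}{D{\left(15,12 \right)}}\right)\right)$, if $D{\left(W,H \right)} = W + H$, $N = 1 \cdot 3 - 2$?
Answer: $\frac{740102}{2889} \approx 256.18$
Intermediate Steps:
$N = 1$ ($N = 3 - 2 = 1$)
$D{\left(W,H \right)} = H + W$
$l = -1$ ($l = \left(-1\right) 1 = -1$)
$l \left(-262 + \left(\frac{68}{107} + \frac{140}{D{\left(15,12 \right)}}\right)\right) = - (-262 + \left(\frac{68}{107} + \frac{140}{12 + 15}\right)) = - (-262 + \left(68 \cdot \frac{1}{107} + \frac{140}{27}\right)) = - (-262 + \left(\frac{68}{107} + 140 \cdot \frac{1}{27}\right)) = - (-262 + \left(\frac{68}{107} + \frac{140}{27}\right)) = - (-262 + \frac{16816}{2889}) = \left(-1\right) \left(- \frac{740102}{2889}\right) = \frac{740102}{2889}$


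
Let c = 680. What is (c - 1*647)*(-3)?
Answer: -99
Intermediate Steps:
(c - 1*647)*(-3) = (680 - 1*647)*(-3) = (680 - 647)*(-3) = 33*(-3) = -99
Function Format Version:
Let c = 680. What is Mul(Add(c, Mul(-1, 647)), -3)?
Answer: -99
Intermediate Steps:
Mul(Add(c, Mul(-1, 647)), -3) = Mul(Add(680, Mul(-1, 647)), -3) = Mul(Add(680, -647), -3) = Mul(33, -3) = -99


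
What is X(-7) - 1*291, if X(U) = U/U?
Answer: -290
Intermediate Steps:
X(U) = 1
X(-7) - 1*291 = 1 - 1*291 = 1 - 291 = -290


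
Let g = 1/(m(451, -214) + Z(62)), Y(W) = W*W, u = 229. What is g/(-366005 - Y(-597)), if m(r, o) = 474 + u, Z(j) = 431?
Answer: -1/819217476 ≈ -1.2207e-9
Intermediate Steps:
Y(W) = W²
m(r, o) = 703 (m(r, o) = 474 + 229 = 703)
g = 1/1134 (g = 1/(703 + 431) = 1/1134 ≈ 0.00088183)
g/(-366005 - Y(-597)) = 1/(1134*(-366005 - 1*(-597)²)) = 1/(1134*(-366005 - 1*356409)) = 1/(1134*(-366005 - 356409)) = (1/1134)/(-722414) = (1/1134)*(-1/722414) = -1/819217476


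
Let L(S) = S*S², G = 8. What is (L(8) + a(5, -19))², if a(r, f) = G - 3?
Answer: 267289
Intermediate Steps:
a(r, f) = 5 (a(r, f) = 8 - 3 = 5)
L(S) = S³
(L(8) + a(5, -19))² = (8³ + 5)² = (512 + 5)² = 517² = 267289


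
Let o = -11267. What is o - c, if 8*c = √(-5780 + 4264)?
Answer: -11267 - I*√379/4 ≈ -11267.0 - 4.867*I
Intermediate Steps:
c = I*√379/4 (c = √(-5780 + 4264)/8 = √(-1516)/8 = (2*I*√379)/8 = I*√379/4 ≈ 4.867*I)
o - c = -11267 - I*√379/4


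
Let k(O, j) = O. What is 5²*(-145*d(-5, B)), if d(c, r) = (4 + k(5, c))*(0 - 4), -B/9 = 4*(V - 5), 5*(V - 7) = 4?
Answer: 130500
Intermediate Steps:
V = 39/5 (V = 7 + (⅕)*4 = 7 + ⅘ = 39/5 ≈ 7.8000)
B = -504/5 (B = -36*(39/5 - 5) = -36*14/5 = -9*56/5 = -504/5 ≈ -100.80)
d(c, r) = -36 (d(c, r) = (4 + 5)*(0 - 4) = 9*(-4) = -36)
5²*(-145*d(-5, B)) = 5²*(-145*(-36)) = 25*5220 = 130500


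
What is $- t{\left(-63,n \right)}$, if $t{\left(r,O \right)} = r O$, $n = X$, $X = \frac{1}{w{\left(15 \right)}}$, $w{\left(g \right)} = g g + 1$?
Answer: $\frac{63}{226} \approx 0.27876$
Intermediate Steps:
$w{\left(g \right)} = 1 + g^{2}$ ($w{\left(g \right)} = g^{2} + 1 = 1 + g^{2}$)
$X = \frac{1}{226}$ ($X = \frac{1}{1 + 15^{2}} = \frac{1}{1 + 225} = \frac{1}{226} \approx 0.0044248$)
$n = \frac{1}{226} \approx 0.0044248$
$t{\left(r,O \right)} = O r$
$- t{\left(-63,n \right)} = - \frac{-63}{226} = \left(-1\right) \left(- \frac{63}{226}\right) = \frac{63}{226}$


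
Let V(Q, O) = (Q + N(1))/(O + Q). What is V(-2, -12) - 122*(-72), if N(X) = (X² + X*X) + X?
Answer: 122975/14 ≈ 8783.9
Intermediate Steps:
N(X) = X + 2*X² (N(X) = (X² + X²) + X = 2*X² + X = X + 2*X²)
V(Q, O) = (3 + Q)/(O + Q) (V(Q, O) = (Q + 1*(1 + 2*1))/(O + Q) = (Q + 1*(1 + 2))/(O + Q) = (Q + 1*3)/(O + Q) = (Q + 3)/(O + Q) = (3 + Q)/(O + Q))
V(-2, -12) - 122*(-72) = (3 - 2)/(-12 - 2) - 122*(-72) = 1/(-14) + 8784 = -1/14*1 + 8784 = -1/14 + 8784 = 122975/14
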